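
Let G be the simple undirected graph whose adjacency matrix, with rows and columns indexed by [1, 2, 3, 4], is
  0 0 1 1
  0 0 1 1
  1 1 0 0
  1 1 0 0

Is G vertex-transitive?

G is 2-regular and bipartite on 2^2 = 4 vertices with girth 4; it is the hypercube graph Q_2. Aut(Q_2) consists of the signed permutations of the 2 coordinate axes: 2! permutations times 2^2 sign flips, so |Aut| = 2^2·2! = 8. Under this action every vertex can be carried to every other, so G is vertex-transitive.

Yes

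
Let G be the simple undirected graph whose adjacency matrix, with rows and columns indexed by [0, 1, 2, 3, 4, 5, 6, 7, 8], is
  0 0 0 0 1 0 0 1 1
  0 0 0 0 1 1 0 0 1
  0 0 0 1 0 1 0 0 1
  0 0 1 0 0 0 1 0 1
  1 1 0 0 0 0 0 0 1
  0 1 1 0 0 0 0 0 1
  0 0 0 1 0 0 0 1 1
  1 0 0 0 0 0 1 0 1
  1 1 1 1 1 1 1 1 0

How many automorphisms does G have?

16

Vertex 8 is the unique vertex of degree 8; the remaining 8 vertices each have degree 3 and induce a cycle, so G is the wheel on 9 vertices with hub 8. Every automorphism fixes the hub and acts on the rim 8-cycle, so Aut(G) ≅ Aut(C_8) = D_8 of order 16.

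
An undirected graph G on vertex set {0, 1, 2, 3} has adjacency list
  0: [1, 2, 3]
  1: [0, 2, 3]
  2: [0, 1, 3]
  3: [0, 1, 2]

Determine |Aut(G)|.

Every vertex has degree 3, so G is the complete graph K_4. Any permutation of the 4 vertices preserves K_4, so Aut(K_4) = S_4 of order 4! = 24.

24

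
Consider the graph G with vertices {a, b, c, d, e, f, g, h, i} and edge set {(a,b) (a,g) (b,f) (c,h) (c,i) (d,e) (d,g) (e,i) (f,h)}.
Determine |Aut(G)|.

Every vertex has degree 2 and the graph is connected, so G is the 9-cycle C_9. C_9 has 9 rotations and 9 reflections, so Aut(C_9) ≅ D_9 of order 18.

18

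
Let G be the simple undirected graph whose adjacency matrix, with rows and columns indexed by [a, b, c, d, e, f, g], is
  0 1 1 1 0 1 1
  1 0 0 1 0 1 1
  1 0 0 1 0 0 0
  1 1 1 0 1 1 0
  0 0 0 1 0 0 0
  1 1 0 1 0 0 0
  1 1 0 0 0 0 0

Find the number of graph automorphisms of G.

1

Degrees alone do not determine every vertex (e.g. a and d both have degree 5), but their neighbour-degree multisets differ: N(a) has degrees [2, 2, 3, 4, 5] while N(d) has degrees [1, 2, 3, 4, 5]. Repeating this refinement separates all vertices, so the only automorphism is the identity.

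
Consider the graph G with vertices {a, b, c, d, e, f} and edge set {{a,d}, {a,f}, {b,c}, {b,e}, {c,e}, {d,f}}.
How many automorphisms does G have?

G has two connected components, {a, d, f} and {b, c, e}; each is 2-regular, so G = C_3 ⊔ C_3. Aut of a disjoint union of two copies of C_3 is the wreath product D_3 ≀ Z_2, of order 2·6² = 72.

72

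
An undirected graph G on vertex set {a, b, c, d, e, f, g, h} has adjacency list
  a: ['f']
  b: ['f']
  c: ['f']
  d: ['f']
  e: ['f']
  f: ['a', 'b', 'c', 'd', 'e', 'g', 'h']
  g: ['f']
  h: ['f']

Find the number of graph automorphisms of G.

Vertex f has degree 7 and every other vertex has degree 1, so G is the star K_{1,7} with centre f. The 7 leaves are pairwise interchangeable while the centre is fixed, giving Aut(G) = S_7.

5040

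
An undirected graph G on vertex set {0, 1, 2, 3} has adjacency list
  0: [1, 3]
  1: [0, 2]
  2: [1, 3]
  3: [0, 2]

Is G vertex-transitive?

G is 2-regular and bipartite on 2^2 = 4 vertices with girth 4; it is the hypercube graph Q_2. Aut(Q_2) consists of the signed permutations of the 2 coordinate axes: 2! permutations times 2^2 sign flips, so |Aut| = 2^2·2! = 8. Under this action every vertex can be carried to every other, so G is vertex-transitive.

Yes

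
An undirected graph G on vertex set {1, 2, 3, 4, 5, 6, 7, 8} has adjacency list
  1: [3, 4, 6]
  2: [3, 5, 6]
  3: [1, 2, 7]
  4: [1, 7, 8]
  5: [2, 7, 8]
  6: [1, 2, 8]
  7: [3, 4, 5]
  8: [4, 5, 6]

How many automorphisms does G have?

48

G is 3-regular and bipartite on 2^3 = 8 vertices with girth 4; it is the hypercube graph Q_3. Aut(Q_3) consists of the signed permutations of the 3 coordinate axes: 3! permutations times 2^3 sign flips, so |Aut| = 2^3·3! = 48.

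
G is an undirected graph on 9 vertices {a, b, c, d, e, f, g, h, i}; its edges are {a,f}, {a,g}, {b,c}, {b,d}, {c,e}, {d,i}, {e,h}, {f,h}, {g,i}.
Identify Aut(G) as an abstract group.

G is 2-regular and connected on 9 vertices, i.e. the cycle C_9. C_9 has 9 rotations and 9 reflections, so Aut(C_9) ≅ D_9 of order 18.

D_9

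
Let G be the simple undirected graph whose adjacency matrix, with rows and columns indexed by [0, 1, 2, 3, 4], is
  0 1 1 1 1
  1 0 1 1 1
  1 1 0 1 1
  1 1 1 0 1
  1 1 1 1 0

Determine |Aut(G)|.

Every vertex has degree 4, so G is the complete graph K_5. Every bijection on the vertex set is an automorphism of K_5; hence Aut(K_5) ≅ S_5, order 120.

120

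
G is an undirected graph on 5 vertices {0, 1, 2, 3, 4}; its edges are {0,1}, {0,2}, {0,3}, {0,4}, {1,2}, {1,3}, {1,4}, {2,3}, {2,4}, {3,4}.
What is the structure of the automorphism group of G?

S_5

Every vertex has degree 4, so G is the complete graph K_5. Every bijection on the vertex set is an automorphism of K_5; hence Aut(K_5) ≅ S_5, order 120.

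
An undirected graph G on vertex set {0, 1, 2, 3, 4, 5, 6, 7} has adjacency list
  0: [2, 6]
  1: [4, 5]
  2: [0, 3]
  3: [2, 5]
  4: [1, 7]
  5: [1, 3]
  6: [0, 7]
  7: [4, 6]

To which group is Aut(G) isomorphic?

G is 2-regular and connected on 8 vertices, i.e. the cycle C_8. The automorphisms of the 8-cycle are exactly the symmetries of a regular 8-gon: the dihedral group D_8, |D_8| = 16.

D_8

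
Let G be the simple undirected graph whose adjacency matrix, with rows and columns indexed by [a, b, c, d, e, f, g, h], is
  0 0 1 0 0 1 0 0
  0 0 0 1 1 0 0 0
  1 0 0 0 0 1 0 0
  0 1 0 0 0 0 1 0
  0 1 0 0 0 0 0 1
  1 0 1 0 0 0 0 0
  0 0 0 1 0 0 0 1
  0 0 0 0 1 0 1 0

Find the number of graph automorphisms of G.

G has two connected components, {b, d, e, g, h} and {a, c, f}; each is 2-regular, so G = C_5 ⊔ C_3. The components are non-isomorphic (different sizes), so Aut(G) = Aut(C_5) × Aut(C_3) = D_5 × D_3 of order 10·6 = 60.

60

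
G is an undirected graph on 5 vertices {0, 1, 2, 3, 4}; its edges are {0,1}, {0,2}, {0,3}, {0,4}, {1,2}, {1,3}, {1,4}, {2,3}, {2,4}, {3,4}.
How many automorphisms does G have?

120

Every vertex has degree 4, so G is the complete graph K_5. Any permutation of the 5 vertices preserves K_5, so Aut(K_5) = S_5 of order 5! = 120.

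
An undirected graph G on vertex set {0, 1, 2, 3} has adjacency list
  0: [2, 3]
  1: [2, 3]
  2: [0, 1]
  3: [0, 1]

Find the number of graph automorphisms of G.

G is 2-regular and bipartite on 2^2 = 4 vertices with girth 4; it is the hypercube graph Q_2. The symmetry group of the 2-cube is the hyperoctahedral group B_2 = Z_2 ≀ S_2, of order 2^2·2! = 8.

8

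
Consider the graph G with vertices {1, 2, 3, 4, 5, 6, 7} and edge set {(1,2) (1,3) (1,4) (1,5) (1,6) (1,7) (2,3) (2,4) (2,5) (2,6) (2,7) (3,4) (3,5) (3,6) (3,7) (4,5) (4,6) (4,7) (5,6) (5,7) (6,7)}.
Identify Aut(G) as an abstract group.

S_7

Every vertex has degree 6, so G is the complete graph K_7. Any permutation of the 7 vertices preserves K_7, so Aut(K_7) = S_7 of order 7! = 5040.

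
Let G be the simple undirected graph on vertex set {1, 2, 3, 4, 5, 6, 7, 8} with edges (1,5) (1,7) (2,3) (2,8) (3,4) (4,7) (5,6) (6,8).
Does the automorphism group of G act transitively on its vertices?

G is 2-regular and connected on 8 vertices, i.e. the cycle C_8. The automorphisms of the 8-cycle are exactly the symmetries of a regular 8-gon: the dihedral group D_8, |D_8| = 16. This group acts transitively on the 8 vertices.

Yes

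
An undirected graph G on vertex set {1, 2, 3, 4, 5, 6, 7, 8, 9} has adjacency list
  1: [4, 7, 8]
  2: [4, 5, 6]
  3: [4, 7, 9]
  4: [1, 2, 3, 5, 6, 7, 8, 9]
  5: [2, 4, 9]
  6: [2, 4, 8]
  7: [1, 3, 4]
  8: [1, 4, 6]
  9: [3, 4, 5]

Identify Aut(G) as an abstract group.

Vertex 4 is the unique vertex of degree 8; the remaining 8 vertices each have degree 3 and induce a cycle, so G is the wheel on 9 vertices with hub 4. With the hub fixed, the remaining symmetry is that of the rim cycle C_8, giving the dihedral group D_8.

the dihedral group of order 16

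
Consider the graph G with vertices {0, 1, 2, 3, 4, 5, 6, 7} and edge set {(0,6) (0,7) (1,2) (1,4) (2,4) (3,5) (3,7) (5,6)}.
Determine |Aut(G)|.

60

G has two connected components, {0, 3, 5, 6, 7} and {1, 2, 4}; each is 2-regular, so G = C_5 ⊔ C_3. The components are non-isomorphic (different sizes), so Aut(G) = Aut(C_3) × Aut(C_5) = D_3 × D_5 of order 6·10 = 60.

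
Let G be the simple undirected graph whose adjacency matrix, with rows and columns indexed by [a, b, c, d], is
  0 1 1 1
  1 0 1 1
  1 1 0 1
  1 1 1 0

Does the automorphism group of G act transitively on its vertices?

All 4 vertices are pairwise adjacent: G = K_4. Any permutation of the 4 vertices preserves K_4, so Aut(K_4) = S_4 of order 4! = 24. This group acts transitively on the 4 vertices.

Yes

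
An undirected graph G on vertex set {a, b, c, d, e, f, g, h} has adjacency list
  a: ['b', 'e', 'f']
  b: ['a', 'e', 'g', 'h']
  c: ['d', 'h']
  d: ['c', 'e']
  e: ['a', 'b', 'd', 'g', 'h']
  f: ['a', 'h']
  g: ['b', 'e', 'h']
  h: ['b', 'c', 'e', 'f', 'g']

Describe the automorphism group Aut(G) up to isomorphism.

the trivial group

The degree sequence is [3, 4, 2, 2, 5, 2, 3, 5]. Checking the degree-preserving permutations of the vertex set shows that none except the identity preserves every edge, so Aut(G) is trivial.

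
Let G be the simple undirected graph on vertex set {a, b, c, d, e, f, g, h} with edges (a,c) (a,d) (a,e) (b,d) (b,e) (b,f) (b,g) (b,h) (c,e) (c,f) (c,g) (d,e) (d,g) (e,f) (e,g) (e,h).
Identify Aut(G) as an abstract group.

the trivial group

Degrees alone do not determine every vertex (e.g. a and f both have degree 3), but their neighbour-degree multisets differ: N(a) has degrees [4, 4, 7] while N(f) has degrees [4, 5, 7]. Repeating this refinement separates all vertices, so the only automorphism is the identity.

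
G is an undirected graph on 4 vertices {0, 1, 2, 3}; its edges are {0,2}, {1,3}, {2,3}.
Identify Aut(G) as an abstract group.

C_2

The degree sequence is [1, 1, 2, 2]; the two degree-1 vertices 0 and 1 are the ends of a path, so G = P_4. The only nontrivial automorphism of a path is the end-to-end reflection, so Aut(G) ≅ Z_2.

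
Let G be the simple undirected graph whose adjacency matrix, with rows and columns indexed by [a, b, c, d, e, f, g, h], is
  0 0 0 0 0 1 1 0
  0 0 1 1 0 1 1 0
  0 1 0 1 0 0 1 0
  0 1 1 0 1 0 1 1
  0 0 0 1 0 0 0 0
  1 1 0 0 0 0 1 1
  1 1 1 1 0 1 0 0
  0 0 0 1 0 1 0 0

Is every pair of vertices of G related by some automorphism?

No

Vertex c is the only vertex of degree 3, so every automorphism fixes it; G is not vertex-transitive.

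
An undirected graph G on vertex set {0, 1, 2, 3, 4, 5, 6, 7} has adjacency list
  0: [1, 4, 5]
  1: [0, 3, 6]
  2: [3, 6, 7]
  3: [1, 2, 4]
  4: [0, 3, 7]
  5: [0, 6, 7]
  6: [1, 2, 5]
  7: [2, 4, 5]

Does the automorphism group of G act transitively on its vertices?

Yes

G is 3-regular and bipartite on 2^3 = 8 vertices with girth 4; it is the hypercube graph Q_3. The symmetry group of the 3-cube is the hyperoctahedral group B_3 = Z_2 ≀ S_3, of order 2^3·3! = 48. Under this action every vertex can be carried to every other, so G is vertex-transitive.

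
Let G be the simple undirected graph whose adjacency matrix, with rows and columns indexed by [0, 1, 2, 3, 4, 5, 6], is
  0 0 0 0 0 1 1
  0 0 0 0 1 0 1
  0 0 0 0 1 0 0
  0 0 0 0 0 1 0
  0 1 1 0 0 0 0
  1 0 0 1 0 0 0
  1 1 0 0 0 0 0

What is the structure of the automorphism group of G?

Z_2

The degree sequence is [2, 2, 1, 1, 2, 2, 2]; the two degree-1 vertices 2 and 3 are the ends of a path, so G = P_7. A path has exactly one nontrivial symmetry — reversal — giving Aut(G) of order 2.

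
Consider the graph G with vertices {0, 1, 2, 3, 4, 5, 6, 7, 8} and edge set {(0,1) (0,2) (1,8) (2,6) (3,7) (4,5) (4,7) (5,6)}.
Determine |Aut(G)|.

2

The degree sequence is [2, 2, 2, 1, 2, 2, 2, 2, 1]; the two degree-1 vertices 3 and 8 are the ends of a path, so G = P_9. The only nontrivial automorphism of a path is the end-to-end reflection, so Aut(G) ≅ Z_2.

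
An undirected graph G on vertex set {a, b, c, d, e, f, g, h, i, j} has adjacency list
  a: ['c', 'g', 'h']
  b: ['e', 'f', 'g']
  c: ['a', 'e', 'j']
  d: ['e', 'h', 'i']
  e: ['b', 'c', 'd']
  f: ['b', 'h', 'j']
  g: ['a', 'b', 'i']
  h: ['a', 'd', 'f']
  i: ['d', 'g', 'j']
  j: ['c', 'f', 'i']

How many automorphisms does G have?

120

G is 3-regular on 10 vertices with no triangles and no 4-cycles (girth 5): this is the Petersen graph. It is a classical fact that the Petersen graph has automorphism group S_5 (order 120), arising from its description as the Kneser graph K(5,2).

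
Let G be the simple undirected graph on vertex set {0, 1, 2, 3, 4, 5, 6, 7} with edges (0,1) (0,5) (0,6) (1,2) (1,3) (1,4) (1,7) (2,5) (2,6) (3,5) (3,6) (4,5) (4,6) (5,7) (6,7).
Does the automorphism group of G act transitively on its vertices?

Automorphisms preserve degree, but G has vertices of degree 3 and vertices of degree 5; no automorphism maps one to the other, so G is not vertex-transitive.

No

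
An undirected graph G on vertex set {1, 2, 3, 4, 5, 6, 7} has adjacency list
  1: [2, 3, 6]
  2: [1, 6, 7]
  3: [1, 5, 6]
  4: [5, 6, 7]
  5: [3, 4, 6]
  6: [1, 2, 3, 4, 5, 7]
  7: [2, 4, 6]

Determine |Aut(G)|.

12

Vertex 6 is the unique vertex of degree 6; the remaining 6 vertices each have degree 3 and induce a cycle, so G is the wheel on 7 vertices with hub 6. Every automorphism fixes the hub and acts on the rim 6-cycle, so Aut(G) ≅ Aut(C_6) = D_6 of order 12.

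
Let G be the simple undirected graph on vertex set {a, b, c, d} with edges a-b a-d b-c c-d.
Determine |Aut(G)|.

G is 2-regular and bipartite on 2^2 = 4 vertices with girth 4; it is the hypercube graph Q_2. The symmetry group of the 2-cube is the hyperoctahedral group B_2 = Z_2 ≀ S_2, of order 2^2·2! = 8.

8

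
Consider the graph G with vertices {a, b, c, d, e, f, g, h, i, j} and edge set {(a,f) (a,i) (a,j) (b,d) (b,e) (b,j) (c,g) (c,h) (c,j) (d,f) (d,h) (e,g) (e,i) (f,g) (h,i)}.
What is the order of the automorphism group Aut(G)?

G is 3-regular on 10 vertices with no triangles and no 4-cycles (girth 5): this is the Petersen graph. Viewing the Petersen graph as the Kneser graph K(5,2) — vertices are 2-subsets of {1,…,5}, edges join disjoint pairs — its automorphisms are exactly the permutations of the 5-element set, so Aut ≅ S_5 of order 120.

120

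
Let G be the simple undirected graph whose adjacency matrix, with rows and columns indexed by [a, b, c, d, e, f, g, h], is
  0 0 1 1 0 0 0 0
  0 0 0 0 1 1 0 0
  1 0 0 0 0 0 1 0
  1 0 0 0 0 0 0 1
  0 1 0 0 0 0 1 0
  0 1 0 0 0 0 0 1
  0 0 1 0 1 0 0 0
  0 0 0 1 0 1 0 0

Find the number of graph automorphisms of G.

16

Every vertex has degree 2 and the graph is connected, so G is the 8-cycle C_8. C_8 has 8 rotations and 8 reflections, so Aut(C_8) ≅ D_8 of order 16.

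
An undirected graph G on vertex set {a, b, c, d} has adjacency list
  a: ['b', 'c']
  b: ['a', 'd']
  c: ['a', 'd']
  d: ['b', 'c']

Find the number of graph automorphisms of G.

8

Every vertex has degree 2 and the graph is connected, so G is the 4-cycle C_4. The automorphisms of the 4-cycle are exactly the symmetries of a regular 4-gon: the dihedral group D_4, |D_4| = 8.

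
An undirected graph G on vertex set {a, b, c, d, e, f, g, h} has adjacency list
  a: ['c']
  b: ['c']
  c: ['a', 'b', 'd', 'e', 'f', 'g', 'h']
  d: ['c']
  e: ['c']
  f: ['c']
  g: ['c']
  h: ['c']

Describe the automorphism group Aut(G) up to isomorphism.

Vertex c has degree 7 and every other vertex has degree 1, so G is the star K_{1,7} with centre c. Any automorphism fixes the centre and permutes the 7 leaves freely, so Aut(G) ≅ S_7 of order 7! = 5040.

S_7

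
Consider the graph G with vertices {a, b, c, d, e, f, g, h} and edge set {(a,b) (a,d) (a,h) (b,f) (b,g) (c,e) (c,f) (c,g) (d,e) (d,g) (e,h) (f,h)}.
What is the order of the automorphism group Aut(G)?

G is 3-regular and bipartite on 2^3 = 8 vertices with girth 4; it is the hypercube graph Q_3. Aut(Q_3) consists of the signed permutations of the 3 coordinate axes: 3! permutations times 2^3 sign flips, so |Aut| = 2^3·3! = 48.

48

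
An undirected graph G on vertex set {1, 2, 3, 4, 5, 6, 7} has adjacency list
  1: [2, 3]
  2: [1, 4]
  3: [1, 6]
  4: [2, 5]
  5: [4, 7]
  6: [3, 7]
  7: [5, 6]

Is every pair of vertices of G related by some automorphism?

Every vertex has degree 2 and the graph is connected, so G is the 7-cycle C_7. The automorphisms of the 7-cycle are exactly the symmetries of a regular 7-gon: the dihedral group D_7, |D_7| = 14. Under this action every vertex can be carried to every other, so G is vertex-transitive.

Yes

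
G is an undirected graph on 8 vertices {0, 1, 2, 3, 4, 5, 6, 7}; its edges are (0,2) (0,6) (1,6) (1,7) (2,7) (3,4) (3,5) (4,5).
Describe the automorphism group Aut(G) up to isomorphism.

D_5 × D_3

G has two connected components, {0, 1, 2, 6, 7} and {3, 4, 5}; each is 2-regular, so G = C_5 ⊔ C_3. No automorphism exchanges components of different sizes, hence Aut(G) is the direct product D_5 × D_3, order 60.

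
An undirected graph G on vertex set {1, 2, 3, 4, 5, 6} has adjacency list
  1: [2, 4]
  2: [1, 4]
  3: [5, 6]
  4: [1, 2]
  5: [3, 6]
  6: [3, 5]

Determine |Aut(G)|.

G has two connected components, {1, 2, 4} and {3, 5, 6}; each is 2-regular, so G = C_3 ⊔ C_3. With two isomorphic components, Aut(G) = Aut(C_3) ≀ S_2 = (D_3 × D_3) ⋊ Z_2: permute each cycle by D_3, then optionally swap the two cycles. Order 2·(2·3)² = 72.

72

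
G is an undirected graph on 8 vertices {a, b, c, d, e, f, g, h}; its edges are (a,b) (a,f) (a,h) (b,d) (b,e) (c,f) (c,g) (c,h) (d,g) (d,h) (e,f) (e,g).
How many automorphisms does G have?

48

G is 3-regular and bipartite on 2^3 = 8 vertices with girth 4; it is the hypercube graph Q_3. The symmetry group of the 3-cube is the hyperoctahedral group B_3 = Z_2 ≀ S_3, of order 2^3·3! = 48.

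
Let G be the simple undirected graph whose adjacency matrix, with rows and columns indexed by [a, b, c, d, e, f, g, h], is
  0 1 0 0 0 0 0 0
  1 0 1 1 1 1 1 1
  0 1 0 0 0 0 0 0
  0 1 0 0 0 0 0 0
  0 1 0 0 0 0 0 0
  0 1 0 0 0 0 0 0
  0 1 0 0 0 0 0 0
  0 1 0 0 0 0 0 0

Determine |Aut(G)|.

5040

Vertex b has degree 7 and every other vertex has degree 1, so G is the star K_{1,7} with centre b. The 7 leaves are pairwise interchangeable while the centre is fixed, giving Aut(G) = S_7.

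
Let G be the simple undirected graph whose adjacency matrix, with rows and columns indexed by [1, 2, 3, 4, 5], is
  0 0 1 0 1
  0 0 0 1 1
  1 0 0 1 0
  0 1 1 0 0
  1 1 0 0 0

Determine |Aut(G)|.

Every vertex has degree 2 and the graph is connected, so G is the 5-cycle C_5. The automorphisms of the 5-cycle are exactly the symmetries of a regular 5-gon: the dihedral group D_5, |D_5| = 10.

10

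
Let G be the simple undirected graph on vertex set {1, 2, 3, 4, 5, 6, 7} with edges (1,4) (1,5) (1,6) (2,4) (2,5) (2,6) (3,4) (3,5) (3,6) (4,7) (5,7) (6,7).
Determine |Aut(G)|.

The vertices split by degree into {4, 5, 6} (degree 4) and {1, 2, 3, 7} (degree 3); every edge runs between the two parts, so G is the complete bipartite graph K_{3,4}. Automorphisms preserve the bipartition setwise (since the parts differ in size) and act as S_3 × S_4 within it; |Aut| = 144.

144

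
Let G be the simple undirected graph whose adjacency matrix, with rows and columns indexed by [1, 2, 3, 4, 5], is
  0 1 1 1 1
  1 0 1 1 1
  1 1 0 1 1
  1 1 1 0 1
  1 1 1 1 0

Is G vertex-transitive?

Yes

Every vertex has degree 4, so G is the complete graph K_5. Any permutation of the 5 vertices preserves K_5, so Aut(K_5) = S_5 of order 5! = 120. Under this action every vertex can be carried to every other, so G is vertex-transitive.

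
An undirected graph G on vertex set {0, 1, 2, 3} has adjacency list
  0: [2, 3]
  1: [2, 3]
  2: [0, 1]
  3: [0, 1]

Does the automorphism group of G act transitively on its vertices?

Every vertex has degree 2 and the graph is connected, so G is the 4-cycle C_4. C_4 has 4 rotations and 4 reflections, so Aut(C_4) ≅ D_4 of order 8. Under this action every vertex can be carried to every other, so G is vertex-transitive.

Yes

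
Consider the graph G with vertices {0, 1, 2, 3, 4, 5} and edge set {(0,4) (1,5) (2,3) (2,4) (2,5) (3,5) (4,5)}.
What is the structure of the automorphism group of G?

Degrees alone do not determine every vertex (e.g. 0 and 1 both have degree 1), but their neighbour-degree multisets differ: N(0) has degrees [3] while N(1) has degrees [4]. Repeating this refinement separates all vertices, so the only automorphism is the identity.

1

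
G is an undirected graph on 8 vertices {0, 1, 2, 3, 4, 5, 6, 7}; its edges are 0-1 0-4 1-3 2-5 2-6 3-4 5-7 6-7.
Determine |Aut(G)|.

128

G has two connected components, {0, 1, 3, 4} and {2, 5, 6, 7}; each is 2-regular, so G = C_4 ⊔ C_4. Aut of a disjoint union of two copies of C_4 is the wreath product D_4 ≀ Z_2, of order 2·8² = 128.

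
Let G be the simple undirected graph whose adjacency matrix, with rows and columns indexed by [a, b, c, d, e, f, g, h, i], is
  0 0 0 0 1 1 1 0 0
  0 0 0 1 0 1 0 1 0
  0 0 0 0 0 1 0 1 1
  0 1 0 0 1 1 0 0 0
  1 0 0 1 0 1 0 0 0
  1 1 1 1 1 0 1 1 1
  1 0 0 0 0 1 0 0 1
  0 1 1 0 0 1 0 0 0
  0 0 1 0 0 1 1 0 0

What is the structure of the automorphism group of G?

Vertex f is the unique vertex of degree 8; the remaining 8 vertices each have degree 3 and induce a cycle, so G is the wheel on 9 vertices with hub f. With the hub fixed, the remaining symmetry is that of the rim cycle C_8, giving the dihedral group D_8.

the dihedral group of order 16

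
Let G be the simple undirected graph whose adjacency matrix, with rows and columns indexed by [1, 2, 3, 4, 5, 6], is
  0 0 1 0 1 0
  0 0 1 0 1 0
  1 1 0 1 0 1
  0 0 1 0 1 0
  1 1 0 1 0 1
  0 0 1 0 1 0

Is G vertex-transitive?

No

Automorphisms preserve degree, but G has vertices of degree 2 and vertices of degree 4; no automorphism maps one to the other, so G is not vertex-transitive.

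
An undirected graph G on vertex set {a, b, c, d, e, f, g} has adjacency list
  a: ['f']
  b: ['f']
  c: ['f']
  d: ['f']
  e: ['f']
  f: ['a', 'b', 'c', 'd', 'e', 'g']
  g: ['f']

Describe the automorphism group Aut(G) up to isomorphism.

Vertex f has degree 6 and every other vertex has degree 1, so G is the star K_{1,6} with centre f. The 6 leaves are pairwise interchangeable while the centre is fixed, giving Aut(G) = S_6.

S_6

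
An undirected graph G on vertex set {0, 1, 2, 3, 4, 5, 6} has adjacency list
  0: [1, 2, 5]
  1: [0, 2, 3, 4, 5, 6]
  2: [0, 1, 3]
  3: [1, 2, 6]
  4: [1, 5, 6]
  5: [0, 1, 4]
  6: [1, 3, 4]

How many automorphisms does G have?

12

Vertex 1 is the unique vertex of degree 6; the remaining 6 vertices each have degree 3 and induce a cycle, so G is the wheel on 7 vertices with hub 1. With the hub fixed, the remaining symmetry is that of the rim cycle C_6, giving the dihedral group D_6.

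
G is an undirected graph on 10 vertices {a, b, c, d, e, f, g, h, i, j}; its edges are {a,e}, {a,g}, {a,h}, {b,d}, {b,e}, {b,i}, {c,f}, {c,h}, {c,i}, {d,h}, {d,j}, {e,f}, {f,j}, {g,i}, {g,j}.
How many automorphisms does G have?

G is 3-regular on 10 vertices with no triangles and no 4-cycles (girth 5): this is the Petersen graph. It is a classical fact that the Petersen graph has automorphism group S_5 (order 120), arising from its description as the Kneser graph K(5,2).

120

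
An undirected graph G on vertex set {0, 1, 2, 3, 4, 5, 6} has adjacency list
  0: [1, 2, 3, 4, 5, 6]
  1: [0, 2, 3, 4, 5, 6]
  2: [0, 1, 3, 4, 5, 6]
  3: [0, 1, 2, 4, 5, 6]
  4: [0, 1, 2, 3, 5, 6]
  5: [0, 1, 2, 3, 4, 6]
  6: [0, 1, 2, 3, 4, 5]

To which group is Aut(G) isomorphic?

Every vertex has degree 6, so G is the complete graph K_7. Every bijection on the vertex set is an automorphism of K_7; hence Aut(K_7) ≅ S_7, order 5040.

S_7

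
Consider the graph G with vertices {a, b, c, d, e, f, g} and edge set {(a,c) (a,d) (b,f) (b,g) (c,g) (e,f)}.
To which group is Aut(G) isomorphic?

the cyclic group of order 2

The degree sequence is [2, 2, 2, 1, 1, 2, 2]; the two degree-1 vertices d and e are the ends of a path, so G = P_7. A path has exactly one nontrivial symmetry — reversal — giving Aut(G) of order 2.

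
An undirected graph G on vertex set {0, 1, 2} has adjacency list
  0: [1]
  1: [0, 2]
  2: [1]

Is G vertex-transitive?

Vertex 1 is the only vertex of degree 2, so every automorphism fixes it; G is not vertex-transitive.

No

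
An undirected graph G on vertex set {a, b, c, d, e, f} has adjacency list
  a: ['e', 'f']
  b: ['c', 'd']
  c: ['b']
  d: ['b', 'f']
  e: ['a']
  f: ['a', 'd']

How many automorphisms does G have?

The degree sequence is [2, 2, 1, 2, 1, 2]; the two degree-1 vertices c and e are the ends of a path, so G = P_6. The only nontrivial automorphism of a path is the end-to-end reflection, so Aut(G) ≅ Z_2.

2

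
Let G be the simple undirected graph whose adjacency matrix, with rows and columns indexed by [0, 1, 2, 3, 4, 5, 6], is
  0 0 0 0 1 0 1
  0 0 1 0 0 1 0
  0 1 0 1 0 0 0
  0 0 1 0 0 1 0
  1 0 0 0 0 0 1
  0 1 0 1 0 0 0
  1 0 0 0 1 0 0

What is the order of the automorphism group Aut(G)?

G has two connected components, {1, 2, 3, 5} and {0, 4, 6}; each is 2-regular, so G = C_4 ⊔ C_3. No automorphism exchanges components of different sizes, hence Aut(G) is the direct product D_3 × D_4, order 48.

48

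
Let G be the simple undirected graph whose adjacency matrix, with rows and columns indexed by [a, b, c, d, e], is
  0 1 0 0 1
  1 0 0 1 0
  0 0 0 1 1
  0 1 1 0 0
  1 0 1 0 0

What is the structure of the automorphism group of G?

the dihedral group of order 10

G is 2-regular and connected on 5 vertices, i.e. the cycle C_5. The automorphisms of the 5-cycle are exactly the symmetries of a regular 5-gon: the dihedral group D_5, |D_5| = 10.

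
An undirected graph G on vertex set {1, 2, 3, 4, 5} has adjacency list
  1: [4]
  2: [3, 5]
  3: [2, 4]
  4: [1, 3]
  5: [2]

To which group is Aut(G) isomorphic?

The degree sequence is [1, 2, 2, 2, 1]; the two degree-1 vertices 1 and 5 are the ends of a path, so G = P_5. A path has exactly one nontrivial symmetry — reversal — giving Aut(G) of order 2.

C_2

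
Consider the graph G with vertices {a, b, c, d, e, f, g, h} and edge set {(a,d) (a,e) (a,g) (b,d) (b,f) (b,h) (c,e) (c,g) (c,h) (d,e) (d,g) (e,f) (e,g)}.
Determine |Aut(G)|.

The degree sequence is [3, 3, 3, 4, 5, 2, 4, 2]. Checking the degree-preserving permutations of the vertex set shows that none except the identity preserves every edge, so Aut(G) is trivial.

1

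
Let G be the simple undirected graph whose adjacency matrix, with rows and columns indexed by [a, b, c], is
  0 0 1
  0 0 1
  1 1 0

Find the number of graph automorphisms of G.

The degree sequence is [1, 1, 2]; the two degree-1 vertices a and b are the ends of a path, so G = P_3. The only nontrivial automorphism of a path is the end-to-end reflection, so Aut(G) ≅ Z_2.

2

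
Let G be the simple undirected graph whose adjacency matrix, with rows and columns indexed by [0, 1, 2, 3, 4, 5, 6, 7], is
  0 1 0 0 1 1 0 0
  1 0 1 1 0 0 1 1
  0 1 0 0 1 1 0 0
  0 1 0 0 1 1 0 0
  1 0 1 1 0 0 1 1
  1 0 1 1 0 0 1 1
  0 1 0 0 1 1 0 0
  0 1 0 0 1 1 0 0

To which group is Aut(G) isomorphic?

The vertices split by degree into {1, 4, 5} (degree 5) and {0, 2, 3, 6, 7} (degree 3); every edge runs between the two parts, so G is the complete bipartite graph K_{3,5}. Automorphisms preserve the bipartition setwise (since the parts differ in size) and act as S_5 × S_3 within it; |Aut| = 720.

S_5 × S_3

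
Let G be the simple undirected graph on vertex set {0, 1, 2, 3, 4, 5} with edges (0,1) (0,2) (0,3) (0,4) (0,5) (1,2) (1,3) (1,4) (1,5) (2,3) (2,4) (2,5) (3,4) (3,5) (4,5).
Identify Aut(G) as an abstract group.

Every vertex has degree 5, so G is the complete graph K_6. Any permutation of the 6 vertices preserves K_6, so Aut(K_6) = S_6 of order 6! = 720.

S_6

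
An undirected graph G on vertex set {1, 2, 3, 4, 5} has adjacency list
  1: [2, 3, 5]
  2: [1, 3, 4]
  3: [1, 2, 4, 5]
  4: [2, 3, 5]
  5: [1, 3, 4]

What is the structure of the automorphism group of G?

Vertex 3 is the unique vertex of degree 4; the remaining 4 vertices each have degree 3 and induce a cycle, so G is the wheel on 5 vertices with hub 3. With the hub fixed, the remaining symmetry is that of the rim cycle C_4, giving the dihedral group D_4.

the dihedral group of order 8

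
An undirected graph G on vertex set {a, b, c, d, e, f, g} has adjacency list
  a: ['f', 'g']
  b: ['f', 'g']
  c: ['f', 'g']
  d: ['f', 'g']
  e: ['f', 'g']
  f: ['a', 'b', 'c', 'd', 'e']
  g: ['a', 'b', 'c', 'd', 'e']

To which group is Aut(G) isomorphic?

The vertices split by degree into {f, g} (degree 5) and {a, b, c, d, e} (degree 2); every edge runs between the two parts, so G is the complete bipartite graph K_{2,5}. The parts have unequal sizes, so no automorphism swaps them; each part is permuted independently, giving S_2 × S_5 of order 2!·5! = 240.

S_2 × S_5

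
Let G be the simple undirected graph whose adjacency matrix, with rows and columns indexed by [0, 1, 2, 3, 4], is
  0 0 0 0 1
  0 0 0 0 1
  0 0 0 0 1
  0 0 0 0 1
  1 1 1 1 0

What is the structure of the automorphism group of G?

Vertex 4 has degree 4 and every other vertex has degree 1, so G is the star K_{1,4} with centre 4. Any automorphism fixes the centre and permutes the 4 leaves freely, so Aut(G) ≅ S_4 of order 4! = 24.

the symmetric group on 4 letters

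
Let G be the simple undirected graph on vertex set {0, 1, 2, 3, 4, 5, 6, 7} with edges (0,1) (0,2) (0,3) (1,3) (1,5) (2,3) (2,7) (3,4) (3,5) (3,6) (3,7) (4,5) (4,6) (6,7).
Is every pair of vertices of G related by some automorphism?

Vertex 3 is the only vertex of degree 7, so every automorphism fixes it; G is not vertex-transitive.

No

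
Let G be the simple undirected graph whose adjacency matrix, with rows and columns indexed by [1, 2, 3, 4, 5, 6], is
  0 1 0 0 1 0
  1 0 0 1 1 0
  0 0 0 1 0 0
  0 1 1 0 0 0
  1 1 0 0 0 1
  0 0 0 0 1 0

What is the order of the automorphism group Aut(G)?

1

Degrees alone do not determine every vertex (e.g. 1 and 4 both have degree 2), but their neighbour-degree multisets differ: N(1) has degrees [3, 3] while N(4) has degrees [1, 3]. Repeating this refinement separates all vertices, so the only automorphism is the identity.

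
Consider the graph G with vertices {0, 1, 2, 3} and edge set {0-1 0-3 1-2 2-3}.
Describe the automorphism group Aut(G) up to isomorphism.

D_4

G is 2-regular and connected on 4 vertices, i.e. the cycle C_4. The automorphisms of the 4-cycle are exactly the symmetries of a regular 4-gon: the dihedral group D_4, |D_4| = 8.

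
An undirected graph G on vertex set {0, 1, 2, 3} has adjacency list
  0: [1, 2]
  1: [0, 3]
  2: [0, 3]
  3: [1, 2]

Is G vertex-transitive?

Yes

G is 2-regular and bipartite on 2^2 = 4 vertices with girth 4; it is the hypercube graph Q_2. The symmetry group of the 2-cube is the hyperoctahedral group B_2 = Z_2 ≀ S_2, of order 2^2·2! = 8. This group acts transitively on the 4 vertices.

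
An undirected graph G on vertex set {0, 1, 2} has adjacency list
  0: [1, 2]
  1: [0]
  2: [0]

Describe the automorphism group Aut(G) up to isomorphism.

The degree sequence is [2, 1, 1]; the two degree-1 vertices 1 and 2 are the ends of a path, so G = P_3. A path has exactly one nontrivial symmetry — reversal — giving Aut(G) of order 2.

the cyclic group of order 2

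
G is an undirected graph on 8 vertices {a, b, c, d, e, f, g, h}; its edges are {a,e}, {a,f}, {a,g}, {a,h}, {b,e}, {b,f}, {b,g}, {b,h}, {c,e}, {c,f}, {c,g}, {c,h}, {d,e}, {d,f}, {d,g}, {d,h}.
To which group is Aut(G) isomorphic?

(S_4 × S_4) ⋊ Z_2

G is 4-regular and bipartite with parts {a, b, c, d} and {e, f, g, h} (each part is independent and every cross-pair is an edge), so G = K_{4,4}. Each part can be permuted independently (S_4 × S_4) and the two equal-size parts can also be swapped, giving (S_4 × S_4) ⋊ Z_2 of order 2·(4!)² = 1152.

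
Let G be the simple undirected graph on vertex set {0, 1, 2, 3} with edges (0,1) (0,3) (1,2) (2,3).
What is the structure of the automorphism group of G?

G is 2-regular and bipartite on 2^2 = 4 vertices with girth 4; it is the hypercube graph Q_2. Aut(Q_2) consists of the signed permutations of the 2 coordinate axes: 2! permutations times 2^2 sign flips, so |Aut| = 2^2·2! = 8.

the dihedral group of order 8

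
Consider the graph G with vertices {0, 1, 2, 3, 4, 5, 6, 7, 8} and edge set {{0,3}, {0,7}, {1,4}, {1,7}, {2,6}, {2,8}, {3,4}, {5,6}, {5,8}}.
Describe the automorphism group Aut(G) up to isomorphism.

G has two connected components, {0, 1, 3, 4, 7} and {2, 5, 6, 8}; each is 2-regular, so G = C_5 ⊔ C_4. No automorphism exchanges components of different sizes, hence Aut(G) is the direct product D_4 × D_5, order 80.

D_4 × D_5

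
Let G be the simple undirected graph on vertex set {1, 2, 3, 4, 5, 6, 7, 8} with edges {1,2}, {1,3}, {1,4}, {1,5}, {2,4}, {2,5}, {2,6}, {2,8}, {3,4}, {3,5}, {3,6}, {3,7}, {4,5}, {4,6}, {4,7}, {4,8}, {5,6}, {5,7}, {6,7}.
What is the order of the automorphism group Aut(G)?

1

The degree sequence is [4, 5, 5, 7, 6, 5, 4, 2]. Checking the degree-preserving permutations of the vertex set shows that none except the identity preserves every edge, so Aut(G) is trivial.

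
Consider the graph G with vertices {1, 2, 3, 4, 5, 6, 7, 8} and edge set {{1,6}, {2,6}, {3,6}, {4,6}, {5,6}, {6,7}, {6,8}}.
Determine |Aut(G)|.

Vertex 6 has degree 7 and every other vertex has degree 1, so G is the star K_{1,7} with centre 6. The 7 leaves are pairwise interchangeable while the centre is fixed, giving Aut(G) = S_7.

5040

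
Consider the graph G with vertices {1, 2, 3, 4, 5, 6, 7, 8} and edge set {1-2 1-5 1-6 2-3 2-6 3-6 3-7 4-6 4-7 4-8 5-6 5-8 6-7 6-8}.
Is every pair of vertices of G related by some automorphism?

Vertex 6 is the only vertex of degree 7, so every automorphism fixes it; G is not vertex-transitive.

No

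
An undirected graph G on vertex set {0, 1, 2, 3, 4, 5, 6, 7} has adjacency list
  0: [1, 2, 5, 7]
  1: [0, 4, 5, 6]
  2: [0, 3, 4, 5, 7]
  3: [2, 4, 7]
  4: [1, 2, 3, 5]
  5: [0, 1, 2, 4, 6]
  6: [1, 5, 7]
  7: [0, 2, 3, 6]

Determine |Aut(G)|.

1

The degree sequence is [4, 4, 5, 3, 4, 5, 3, 4]. Checking the degree-preserving permutations of the vertex set shows that none except the identity preserves every edge, so Aut(G) is trivial.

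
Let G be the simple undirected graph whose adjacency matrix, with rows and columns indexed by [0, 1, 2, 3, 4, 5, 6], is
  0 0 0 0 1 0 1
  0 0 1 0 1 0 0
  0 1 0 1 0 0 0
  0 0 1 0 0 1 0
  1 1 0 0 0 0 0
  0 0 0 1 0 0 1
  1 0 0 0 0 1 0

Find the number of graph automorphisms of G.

14

Every vertex has degree 2 and the graph is connected, so G is the 7-cycle C_7. The automorphisms of the 7-cycle are exactly the symmetries of a regular 7-gon: the dihedral group D_7, |D_7| = 14.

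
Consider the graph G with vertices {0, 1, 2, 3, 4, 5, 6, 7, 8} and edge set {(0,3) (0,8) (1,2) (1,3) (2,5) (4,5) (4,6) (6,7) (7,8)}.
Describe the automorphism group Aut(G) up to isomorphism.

Every vertex has degree 2 and the graph is connected, so G is the 9-cycle C_9. The automorphisms of the 9-cycle are exactly the symmetries of a regular 9-gon: the dihedral group D_9, |D_9| = 18.

D_9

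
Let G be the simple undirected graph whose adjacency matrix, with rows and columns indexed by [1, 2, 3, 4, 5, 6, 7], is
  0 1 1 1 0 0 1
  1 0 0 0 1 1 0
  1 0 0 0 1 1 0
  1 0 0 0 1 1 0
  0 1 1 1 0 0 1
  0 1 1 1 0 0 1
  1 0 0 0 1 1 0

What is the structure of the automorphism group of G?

S_4 × S_3

The vertices split by degree into {1, 5, 6} (degree 4) and {2, 3, 4, 7} (degree 3); every edge runs between the two parts, so G is the complete bipartite graph K_{3,4}. Automorphisms preserve the bipartition setwise (since the parts differ in size) and act as S_4 × S_3 within it; |Aut| = 144.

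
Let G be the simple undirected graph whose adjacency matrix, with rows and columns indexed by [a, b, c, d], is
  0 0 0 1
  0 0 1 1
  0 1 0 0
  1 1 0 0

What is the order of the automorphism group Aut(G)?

2

The degree sequence is [1, 2, 1, 2]; the two degree-1 vertices a and c are the ends of a path, so G = P_4. A path has exactly one nontrivial symmetry — reversal — giving Aut(G) of order 2.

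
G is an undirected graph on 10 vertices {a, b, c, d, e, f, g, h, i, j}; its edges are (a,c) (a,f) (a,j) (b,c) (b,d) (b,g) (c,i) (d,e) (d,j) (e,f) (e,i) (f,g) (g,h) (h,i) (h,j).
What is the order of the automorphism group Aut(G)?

G is 3-regular on 10 vertices with no triangles and no 4-cycles (girth 5): this is the Petersen graph. It is a classical fact that the Petersen graph has automorphism group S_5 (order 120), arising from its description as the Kneser graph K(5,2).

120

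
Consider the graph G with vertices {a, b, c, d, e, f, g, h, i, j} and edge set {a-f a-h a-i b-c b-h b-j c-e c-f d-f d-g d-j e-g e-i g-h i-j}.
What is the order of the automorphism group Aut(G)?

G is 3-regular on 10 vertices with no triangles and no 4-cycles (girth 5): this is the Petersen graph. It is a classical fact that the Petersen graph has automorphism group S_5 (order 120), arising from its description as the Kneser graph K(5,2).

120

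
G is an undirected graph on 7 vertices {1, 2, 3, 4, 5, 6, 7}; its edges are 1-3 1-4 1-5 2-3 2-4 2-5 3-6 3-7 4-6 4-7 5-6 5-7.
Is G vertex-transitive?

Automorphisms preserve degree, but G has vertices of degree 3 and vertices of degree 4; no automorphism maps one to the other, so G is not vertex-transitive.

No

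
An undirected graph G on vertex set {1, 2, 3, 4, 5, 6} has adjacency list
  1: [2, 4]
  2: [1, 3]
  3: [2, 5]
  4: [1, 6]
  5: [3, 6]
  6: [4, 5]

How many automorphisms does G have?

12

G is 2-regular and connected on 6 vertices, i.e. the cycle C_6. C_6 has 6 rotations and 6 reflections, so Aut(C_6) ≅ D_6 of order 12.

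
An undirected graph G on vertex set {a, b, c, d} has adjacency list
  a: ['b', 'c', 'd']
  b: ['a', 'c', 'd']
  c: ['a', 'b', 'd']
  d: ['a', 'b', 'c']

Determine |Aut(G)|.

Every vertex has degree 3, so G is the complete graph K_4. Every bijection on the vertex set is an automorphism of K_4; hence Aut(K_4) ≅ S_4, order 24.

24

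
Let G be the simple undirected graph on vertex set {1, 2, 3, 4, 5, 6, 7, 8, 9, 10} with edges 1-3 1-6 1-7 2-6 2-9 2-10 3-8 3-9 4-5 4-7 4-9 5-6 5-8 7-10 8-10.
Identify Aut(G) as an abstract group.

G is 3-regular on 10 vertices with no triangles and no 4-cycles (girth 5): this is the Petersen graph. It is a classical fact that the Petersen graph has automorphism group S_5 (order 120), arising from its description as the Kneser graph K(5,2).

the symmetric group S_5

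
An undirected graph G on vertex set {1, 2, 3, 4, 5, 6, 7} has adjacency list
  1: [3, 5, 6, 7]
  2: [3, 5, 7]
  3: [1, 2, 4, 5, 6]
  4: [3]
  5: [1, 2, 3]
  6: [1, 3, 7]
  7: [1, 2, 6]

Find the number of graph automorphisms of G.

1

The degree sequence is [4, 3, 5, 1, 3, 3, 3]. Checking the degree-preserving permutations of the vertex set shows that none except the identity preserves every edge, so Aut(G) is trivial.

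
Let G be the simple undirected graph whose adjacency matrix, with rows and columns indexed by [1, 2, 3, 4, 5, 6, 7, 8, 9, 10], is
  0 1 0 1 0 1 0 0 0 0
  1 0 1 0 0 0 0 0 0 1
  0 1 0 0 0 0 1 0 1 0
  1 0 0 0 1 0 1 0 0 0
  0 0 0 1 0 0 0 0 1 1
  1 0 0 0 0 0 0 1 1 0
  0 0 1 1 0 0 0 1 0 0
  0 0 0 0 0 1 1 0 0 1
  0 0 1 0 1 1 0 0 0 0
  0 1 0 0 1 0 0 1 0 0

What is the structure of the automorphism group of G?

S_5

G is 3-regular on 10 vertices with no triangles and no 4-cycles (girth 5): this is the Petersen graph. Viewing the Petersen graph as the Kneser graph K(5,2) — vertices are 2-subsets of {1,…,5}, edges join disjoint pairs — its automorphisms are exactly the permutations of the 5-element set, so Aut ≅ S_5 of order 120.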